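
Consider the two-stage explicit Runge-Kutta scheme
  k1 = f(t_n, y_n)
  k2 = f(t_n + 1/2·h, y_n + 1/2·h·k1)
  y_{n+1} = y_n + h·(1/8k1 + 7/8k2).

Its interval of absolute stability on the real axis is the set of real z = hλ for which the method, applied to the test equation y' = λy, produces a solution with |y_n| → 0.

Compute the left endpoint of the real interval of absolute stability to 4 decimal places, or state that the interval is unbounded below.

z* = -2.2857.

Set f=λy, z=hλ:
  k1=λy_n ⇒ h·k1=z·y_n;  k2=λ(1+1/2z)y_n ⇒ h·k2=z(1+1/2z)y_n
  y_{n+1}/y_n = 1 + 1/8z + 7/8z(1+1/2z) = 1 + z + 7/16z²
  Hence R(z) = 1 + z + 7/16z².

Solve |R(x)|<1 on ℝ⁻.
x=-0.99: |R|=0.4388
R=1: x+7/16x²=0 ⇒ x=−16/7=-2.2857; min R=1−1/(4·7/16)=0.4286>−1
Confirm numerically:
  x=-2.006: |R|=0.75452 <1
  x=-1.531: |R|=0.49448 <1
  x=-1.427: |R|=0.46389 <1
  x=-1.412: |R|=0.46026 <1
  x=-2.651: |R|=1.42366 >1
  x=-2.353: |R|=1.06927 >1
Interval (-2.2857, 0).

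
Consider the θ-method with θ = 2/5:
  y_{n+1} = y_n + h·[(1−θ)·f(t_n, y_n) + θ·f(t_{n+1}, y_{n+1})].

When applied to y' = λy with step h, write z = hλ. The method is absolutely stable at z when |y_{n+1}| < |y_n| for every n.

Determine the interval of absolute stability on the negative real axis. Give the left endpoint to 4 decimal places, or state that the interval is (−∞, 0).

Test eqn y'=λy, z=hλ:
  y_{n+1} = y_n + z·[3/5·y_n + 2/5·y_{n+1}] ⇒ (1 − 2/5z)y_{n+1} = (1 + 3/5z)y_n
  R(z) = (1 + 3/5z)/(1 − 2/5z).

Need |R(x)|<1, x<0.
x=-0.92: |R|=0.3275
R=−1: 1+3/5x = −1+2/5x ⇒ -1/5x=2 ⇒ x=2/(-1/5)=-10.0000
Confirm numerically:
  x=-9.944: |R|=0.99775 <1
  x=-8.293: |R|=0.92092 <1
  x=-6.991: |R|=0.84148 <1
  x=-5.084: |R|=0.67590 <1
  x=-10.555: |R|=1.02126 >1
  x=-10.117: |R|=1.00464 >1
Interval (-10.0000, 0).

z∈(-10.0000,0).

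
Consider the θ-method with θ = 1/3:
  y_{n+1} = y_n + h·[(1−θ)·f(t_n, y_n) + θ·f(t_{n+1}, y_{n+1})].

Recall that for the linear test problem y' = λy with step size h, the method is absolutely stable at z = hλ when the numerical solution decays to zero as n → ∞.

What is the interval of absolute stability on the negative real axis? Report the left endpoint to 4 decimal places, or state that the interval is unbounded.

z∈(-6.0000,0).

Set f=λy, z=hλ:
  y_{n+1} = y_n + z·[2/3·y_n + 1/3·y_{n+1}] ⇒ (1 − 1/3z)y_{n+1} = (1 + 2/3z)y_n
  ⇒ R(z) = (1 + 2/3z)/(1 − 1/3z).

Boundary: |R(x)|=1, x<0.
x=-0.46: |R|=0.6012
R=−1: 1+2/3x = −1+1/3x ⇒ -1/3x=2 ⇒ x=2/(-1/3)=-6.0000
Confirm numerically:
  x=-4.996: |R|=0.87444 <1
  x=-4.231: |R|=0.75536 <1
  x=-3.407: |R|=0.59529 <1
  x=-3.294: |R|=0.57007 <1
  x=-6.528: |R|=1.05542 >1
  x=-6.475: |R|=1.05013 >1
  x=-6.286: |R|=1.03080 >1
So |R|<1 on (-6.0000, 0).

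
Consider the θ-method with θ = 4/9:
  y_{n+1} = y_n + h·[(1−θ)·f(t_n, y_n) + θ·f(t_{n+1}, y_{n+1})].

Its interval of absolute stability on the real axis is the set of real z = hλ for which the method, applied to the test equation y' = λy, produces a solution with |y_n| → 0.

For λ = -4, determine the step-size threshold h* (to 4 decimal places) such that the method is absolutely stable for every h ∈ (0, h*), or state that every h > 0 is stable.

(-18.0000,0); λ=-4 ⇒ h* = (18)/4 = 4.5000.

Test eqn y'=λy, z=hλ:
  y_{n+1} = y_n + z·[5/9·y_n + 4/9·y_{n+1}] ⇒ (1 − 4/9z)y_{n+1} = (1 + 5/9z)y_n
  R(z) = (1 + 5/9z)/(1 − 4/9z).

Find x<0 with |R(x)|<1.
x=-1.32: |R|=0.1681
R=−1: 1+5/9x = −1+4/9x ⇒ -1/9x=2 ⇒ x=2/(-1/9)=-18.0000
Confirm numerically:
  x=-16.172: |R|=0.97519 <1
  x=-10.188: |R|=0.84298 <1
  x=-8.719: |R|=0.78847 <1
  x=-18.430: |R|=1.00520 >1
  x=-18.369: |R|=1.00447 >1
  x=-18.352: |R|=1.00427 >1
Interval (-18.0000, 0).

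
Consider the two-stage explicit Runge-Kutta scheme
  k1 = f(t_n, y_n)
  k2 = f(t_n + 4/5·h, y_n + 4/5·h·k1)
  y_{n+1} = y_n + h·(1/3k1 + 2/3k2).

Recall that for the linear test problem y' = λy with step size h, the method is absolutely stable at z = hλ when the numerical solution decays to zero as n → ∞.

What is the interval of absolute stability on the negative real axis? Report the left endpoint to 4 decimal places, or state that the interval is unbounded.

(-1.8750, 0).

With y'=λy (z=hλ):
  k1=λy_n ⇒ h·k1=z·y_n;  k2=λ(1+4/5z)y_n ⇒ h·k2=z(1+4/5z)y_n
  y_{n+1}/y_n = 1 + 1/3z + 2/3z(1+4/5z) = 1 + z + 8/15z²
  ⇒ R(z) = 1 + z + 8/15z².

Solve |R(x)|<1 on ℝ⁻.
x=-0.96: |R|=0.5315
R=1: x+8/15x²=0 ⇒ x=−15/8=-1.8750; min R=1−1/(4·8/15)=0.5312>−1
Confirm numerically:
  x=-1.773: |R|=0.90355 <1
  x=-1.548: |R|=0.73003 <1
  x=-1.231: |R|=0.57719 <1
  x=-2.361: |R|=1.61197 >1
  x=-2.032: |R|=1.17015 >1
So |R|<1 on (-1.8750, 0).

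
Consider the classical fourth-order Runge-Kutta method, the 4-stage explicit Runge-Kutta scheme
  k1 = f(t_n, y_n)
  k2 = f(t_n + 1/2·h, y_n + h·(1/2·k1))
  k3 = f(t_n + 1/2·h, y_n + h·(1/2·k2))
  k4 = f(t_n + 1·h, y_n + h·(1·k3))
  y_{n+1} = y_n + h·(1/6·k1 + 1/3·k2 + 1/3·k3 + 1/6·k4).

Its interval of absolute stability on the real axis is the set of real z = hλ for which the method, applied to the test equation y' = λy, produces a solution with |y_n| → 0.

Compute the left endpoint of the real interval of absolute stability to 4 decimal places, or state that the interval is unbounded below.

z* = -2.7853.

With y'=λy (z=hλ):
  order 4, 4-stage ⇒ R(z)=1+z+z^2/2+z^3/6+z^4/24
  (e.g. R(-0.3)=0.74084, |R|=0.74084)

Need |R(x)|<1, x<0.
x=-0.3: |R|=0.7408
|R(-2.87)|=1.1354 |R(-1.89)|=0.3025 |R(-0.89)|=0.4147
Bisect:
  x_lo=-3.4909 |R|=2.6998  x_hi=-0.3407 |R|=0.7113
  mid=-1.91579 |R|=0.30871 →hi
  mid=-2.70334 |R|=0.88331 →hi
  mid=-3.09711 |R|=1.58132 →lo
  mid=-2.90022 |R|=1.18756 →lo
  mid=-2.80178 |R|=1.02514 →lo
  mid=-2.75256 |R|=0.95176 →hi
  mid=-2.77717 |R|=0.98782 →hi
  ...
  [-2.78544,-2.78525] ⇒ x*=-2.7853
Stable set (-2.7853, 0).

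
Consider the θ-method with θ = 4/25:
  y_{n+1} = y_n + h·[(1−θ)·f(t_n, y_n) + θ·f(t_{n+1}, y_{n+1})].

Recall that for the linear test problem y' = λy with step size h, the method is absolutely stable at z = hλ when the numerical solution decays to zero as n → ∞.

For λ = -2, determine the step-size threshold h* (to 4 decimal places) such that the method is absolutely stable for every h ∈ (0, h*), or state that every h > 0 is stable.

With y'=λy (z=hλ):
  y_{n+1} = y_n + z·[21/25·y_n + 4/25·y_{n+1}] ⇒ (1 − 4/25z)y_{n+1} = (1 + 21/25z)y_n
  ⇒ R(z) = (1 + 21/25z)/(1 − 4/25z).

Need |R(x)|<1, x<0.
x=-0.84: |R|=0.2595
R=−1: 1+21/25x = −1+4/25x ⇒ -17/25x=2 ⇒ x=2/(-17/25)=-2.9412
Confirm numerically:
  x=-1.862: |R|=0.43460 <1
  x=-1.723: |R|=0.35065 <1
  x=-1.283: |R|=0.06448 <1
  x=-3.427: |R|=1.21337 >1
  x=-2.988: |R|=1.02154 >1
Interval (-2.9412, 0).

(-2.9412,0); λ=-2 ⇒ h* = (50/17)/2 = 1.4706.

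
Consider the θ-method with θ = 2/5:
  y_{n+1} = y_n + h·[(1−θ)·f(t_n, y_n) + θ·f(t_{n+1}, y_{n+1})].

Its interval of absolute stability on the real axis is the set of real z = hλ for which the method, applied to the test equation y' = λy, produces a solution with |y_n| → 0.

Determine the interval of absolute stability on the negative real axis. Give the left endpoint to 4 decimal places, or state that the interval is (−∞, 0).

(-10.0000, 0).

With y'=λy (z=hλ):
  y_{n+1} = y_n + z·[3/5·y_n + 2/5·y_{n+1}] ⇒ (1 − 2/5z)y_{n+1} = (1 + 3/5z)y_n
  ⇒ R(z) = (1 + 3/5z)/(1 − 2/5z).

Need |R(x)|<1, x<0.
x=-0.92: |R|=0.3275
R=−1: 1+3/5x = −1+2/5x ⇒ -1/5x=2 ⇒ x=2/(-1/5)=-10.0000
Confirm numerically:
  x=-6.357: |R|=0.79434 <1
  x=-5.937: |R|=0.75922 <1
  x=-4.144: |R|=0.55930 <1
  x=-4.130: |R|=0.55732 <1
  x=-10.362: |R|=1.01407 >1
  x=-10.319: |R|=1.01244 >1
Interval (-10.0000, 0).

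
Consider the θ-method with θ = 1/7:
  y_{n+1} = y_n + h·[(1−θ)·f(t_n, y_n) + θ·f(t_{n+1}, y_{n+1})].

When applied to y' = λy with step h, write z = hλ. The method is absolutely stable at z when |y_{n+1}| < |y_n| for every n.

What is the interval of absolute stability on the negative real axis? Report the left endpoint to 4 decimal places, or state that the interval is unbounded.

Test eqn y'=λy, z=hλ:
  y_{n+1} = y_n + z·[6/7·y_n + 1/7·y_{n+1}] ⇒ (1 − 1/7z)y_{n+1} = (1 + 6/7z)y_n
  ⇒ R(z) = (1 + 6/7z)/(1 − 1/7z).

Find x<0 with |R(x)|<1.
x=-1.18: |R|=0.0098
R=−1: 1+6/7x = −1+1/7x ⇒ -5/7x=2 ⇒ x=2/(-5/7)=-2.8000
Confirm numerically:
  x=-1.812: |R|=0.43940 <1
  x=-1.792: |R|=0.42675 <1
  x=-1.326: |R|=0.11482 <1
  x=-3.374: |R|=1.27665 >1
  x=-3.103: |R|=1.14996 >1
  x=-2.921: |R|=1.06098 >1
So |R|<1 on (-2.8000, 0).

z∈(-2.8000,0).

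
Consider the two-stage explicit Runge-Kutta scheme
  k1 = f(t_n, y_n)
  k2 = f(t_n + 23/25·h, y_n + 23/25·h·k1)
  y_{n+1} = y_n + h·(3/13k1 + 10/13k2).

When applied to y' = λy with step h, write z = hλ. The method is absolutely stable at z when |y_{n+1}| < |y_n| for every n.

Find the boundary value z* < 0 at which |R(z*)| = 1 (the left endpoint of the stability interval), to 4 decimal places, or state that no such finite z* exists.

z* = -1.4130.

With y'=λy (z=hλ):
  k1=λy_n ⇒ h·k1=z·y_n;  k2=λ(1+23/25z)y_n ⇒ h·k2=z(1+23/25z)y_n
  y_{n+1}/y_n = 1 + 3/13z + 10/13z(1+23/25z) = 1 + z + 46/65z²
  ⇒ R(z) = 1 + z + 46/65z².

Solve |R(x)|<1 on ℝ⁻.
x=-1.5: |R|=1.0923
R=1: x+46/65x²=0 ⇒ x=−65/46=-1.4130; min R=1−1/(4·46/65)=0.6467>−1
Confirm numerically:
  x=-1.390: |R|=0.97733 <1
  x=-0.966: |R|=0.69439 <1
  x=-0.945: |R|=0.68699 <1
  x=-0.905: |R|=0.67462 <1
  x=-1.843: |R|=1.56078 >1
  x=-1.796: |R|=1.48674 >1
  x=-1.775: |R|=1.45467 >1
Stable set (-1.4130, 0).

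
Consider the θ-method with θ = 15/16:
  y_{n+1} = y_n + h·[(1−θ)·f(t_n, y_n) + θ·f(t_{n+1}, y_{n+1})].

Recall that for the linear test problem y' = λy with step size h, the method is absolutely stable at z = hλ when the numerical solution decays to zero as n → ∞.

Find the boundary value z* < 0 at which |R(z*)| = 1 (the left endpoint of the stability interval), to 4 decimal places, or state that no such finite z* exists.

(−∞, 0) — no finite endpoint.

On y'=λy, z=hλ:
  y_{n+1} = y_n + z·[1/16·y_n + 15/16·y_{n+1}] ⇒ (1 − 15/16z)y_{n+1} = (1 + 1/16z)y_n
  R(z) = (1 + 1/16z)/(1 − 15/16z).

Boundary: |R(x)|=1, x<0.
x=-0.3: |R|=0.7659
x=-2: |R|=0.3043
x=-10: |R|=0.0361
x=-100: |R|=0.0554
θ=15/16≥1/2 ⇒ |1+1/16x|<|1−15/16x| ∀x<0 ⇒ interval (−∞,0).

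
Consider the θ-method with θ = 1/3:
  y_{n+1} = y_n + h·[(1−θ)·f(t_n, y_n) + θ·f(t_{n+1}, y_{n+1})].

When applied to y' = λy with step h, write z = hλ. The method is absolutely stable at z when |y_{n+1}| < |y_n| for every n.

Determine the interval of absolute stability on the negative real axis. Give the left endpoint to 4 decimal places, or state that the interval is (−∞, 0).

On y'=λy, z=hλ:
  y_{n+1} = y_n + z·[2/3·y_n + 1/3·y_{n+1}] ⇒ (1 − 1/3z)y_{n+1} = (1 + 2/3z)y_n
  R(z) = (1 + 2/3z)/(1 − 1/3z).

Need |R(x)|<1, x<0.
x=-1.34: |R|=0.0737
R=−1: 1+2/3x = −1+1/3x ⇒ -1/3x=2 ⇒ x=2/(-1/3)=-6.0000
Confirm numerically:
  x=-3.952: |R|=0.70541 <1
  x=-2.692: |R|=0.41883 <1
  x=-2.555: |R|=0.37984 <1
  x=-6.539: |R|=1.05650 >1
  x=-6.327: |R|=1.03506 >1
So |R|<1 on (-6.0000, 0).

z∈(-6.0000,0).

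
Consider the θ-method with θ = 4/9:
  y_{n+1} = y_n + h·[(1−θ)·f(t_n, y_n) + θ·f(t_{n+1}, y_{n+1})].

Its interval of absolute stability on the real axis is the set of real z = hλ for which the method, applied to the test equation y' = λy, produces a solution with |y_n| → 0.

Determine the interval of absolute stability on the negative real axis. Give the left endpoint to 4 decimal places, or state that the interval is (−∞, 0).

z∈(-18.0000,0).

With y'=λy (z=hλ):
  y_{n+1} = y_n + z·[5/9·y_n + 4/9·y_{n+1}] ⇒ (1 − 4/9z)y_{n+1} = (1 + 5/9z)y_n
  R(z) = (1 + 5/9z)/(1 − 4/9z).

Solve |R(x)|<1 on ℝ⁻.
x=-1.24: |R|=0.2006
R=−1: 1+5/9x = −1+4/9x ⇒ -1/9x=2 ⇒ x=2/(-1/9)=-18.0000
Confirm numerically:
  x=-9.241: |R|=0.80944 <1
  x=-8.270: |R|=0.76877 <1
  x=-7.392: |R|=0.72495 <1
  x=-18.195: |R|=1.00238 >1
  x=-18.162: |R|=1.00198 >1
Stable set (-18.0000, 0).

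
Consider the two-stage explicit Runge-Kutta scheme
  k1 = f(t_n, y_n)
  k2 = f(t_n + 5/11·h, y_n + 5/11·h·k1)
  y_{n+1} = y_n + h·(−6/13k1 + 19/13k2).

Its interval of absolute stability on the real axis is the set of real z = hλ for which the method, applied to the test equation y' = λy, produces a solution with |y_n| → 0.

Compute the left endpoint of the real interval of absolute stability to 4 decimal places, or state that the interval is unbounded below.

On y'=λy, z=hλ:
  k1=λy_n ⇒ h·k1=z·y_n;  k2=λ(1+5/11z)y_n ⇒ h·k2=z(1+5/11z)y_n
  y_{n+1}/y_n = 1 − 6/13z + 19/13z(1+5/11z) = 1 + z + 95/143z²
  so R(z) = 1 + z + 95/143z².

Need |R(x)|<1, x<0.
x=-1.1: |R|=0.7038
R=1: x+95/143x²=0 ⇒ x=−143/95=-1.5053; min R=1−1/(4·95/143)=0.6237>−1
Confirm numerically:
  x=-1.295: |R|=0.81911 <1
  x=-1.256: |R|=0.79201 <1
  x=-0.996: |R|=0.66303 <1
  x=-0.740: |R|=0.62379 <1
  x=-2.081: |R|=1.79595 >1
  x=-1.555: |R|=1.05138 >1
  x=-1.551: |R|=1.04713 >1
So |R|<1 on (-1.5053, 0).

left endpoint -1.5053.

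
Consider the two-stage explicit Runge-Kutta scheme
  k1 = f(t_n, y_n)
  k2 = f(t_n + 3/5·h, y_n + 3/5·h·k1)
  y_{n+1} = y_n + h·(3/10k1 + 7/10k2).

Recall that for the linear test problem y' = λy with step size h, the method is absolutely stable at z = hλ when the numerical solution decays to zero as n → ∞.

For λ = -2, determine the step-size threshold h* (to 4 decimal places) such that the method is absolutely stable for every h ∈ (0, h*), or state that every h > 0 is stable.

(-2.3810,0); λ=-2 ⇒ h* = (50/21)/2 = 1.1905.

Test eqn y'=λy, z=hλ:
  k1=λy_n ⇒ h·k1=z·y_n;  k2=λ(1+3/5z)y_n ⇒ h·k2=z(1+3/5z)y_n
  y_{n+1}/y_n = 1 + 3/10z + 7/10z(1+3/5z) = 1 + z + 21/50z²
  ⇒ R(z) = 1 + z + 21/50z².

Boundary: |R(x)|=1, x<0.
x=-1.7: |R|=0.5138
R=1: x+21/50x²=0 ⇒ x=−50/21=-2.3810; min R=1−1/(4·21/50)=0.4048>−1
Confirm numerically:
  x=-2.055: |R|=0.71867 <1
  x=-1.928: |R|=0.63322 <1
  x=-1.299: |R|=0.40971 <1
  x=-2.815: |R|=1.51317 >1
  x=-2.790: |R|=1.47932 >1
  x=-2.625: |R|=1.26906 >1
Stable set (-2.3810, 0).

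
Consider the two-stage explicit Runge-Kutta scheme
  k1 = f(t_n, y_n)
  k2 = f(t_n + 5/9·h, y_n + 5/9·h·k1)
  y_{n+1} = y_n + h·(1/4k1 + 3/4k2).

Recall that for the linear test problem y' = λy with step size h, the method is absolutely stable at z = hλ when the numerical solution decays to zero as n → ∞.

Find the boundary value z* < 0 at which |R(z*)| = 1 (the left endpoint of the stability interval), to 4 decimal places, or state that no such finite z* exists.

z* = -2.4000.

On y'=λy, z=hλ:
  k1=λy_n ⇒ h·k1=z·y_n;  k2=λ(1+5/9z)y_n ⇒ h·k2=z(1+5/9z)y_n
  y_{n+1}/y_n = 1 + 1/4z + 3/4z(1+5/9z) = 1 + z + 5/12z²
  Hence R(z) = 1 + z + 5/12z².

Find x<0 with |R(x)|<1.
x=-1.22: |R|=0.4002
R=1: x+5/12x²=0 ⇒ x=−12/5=-2.4000; min R=1−1/(4·5/12)=0.4000>−1
Confirm numerically:
  x=-1.694: |R|=0.50168 <1
  x=-1.261: |R|=0.40155 <1
  x=-1.018: |R|=0.41380 <1
  x=-2.980: |R|=1.72017 >1
  x=-2.974: |R|=1.71128 >1
  x=-2.934: |R|=1.65282 >1
Stable set (-2.4000, 0).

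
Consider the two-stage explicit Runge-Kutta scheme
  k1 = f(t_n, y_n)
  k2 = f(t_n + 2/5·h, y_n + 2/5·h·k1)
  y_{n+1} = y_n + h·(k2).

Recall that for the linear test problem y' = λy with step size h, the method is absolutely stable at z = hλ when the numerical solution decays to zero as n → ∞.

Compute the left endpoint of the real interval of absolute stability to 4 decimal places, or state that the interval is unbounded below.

z* = -2.5000.

Set f=λy, z=hλ:
  k1=λy_n ⇒ h·k1=z·y_n;  k2=λ(1+2/5z)y_n ⇒ h·k2=z(1+2/5z)y_n
  y_{n+1}/y_n = 1 + z(1+2/5z) = 1 + z + 2/5z²
  R(z) = 1 + z + 2/5z².

Boundary: |R(x)|=1, x<0.
x=-0.99: |R|=0.4020
R=1: x+2/5x²=0 ⇒ x=−5/2=-2.5000; min R=1−1/(4·2/5)=0.3750>−1
Confirm numerically:
  x=-2.006: |R|=0.60361 <1
  x=-1.915: |R|=0.55189 <1
  x=-1.420: |R|=0.38656 <1
  x=-2.920: |R|=1.49056 >1
  x=-2.905: |R|=1.47061 >1
  x=-2.872: |R|=1.42735 >1
Stable set (-2.5000, 0).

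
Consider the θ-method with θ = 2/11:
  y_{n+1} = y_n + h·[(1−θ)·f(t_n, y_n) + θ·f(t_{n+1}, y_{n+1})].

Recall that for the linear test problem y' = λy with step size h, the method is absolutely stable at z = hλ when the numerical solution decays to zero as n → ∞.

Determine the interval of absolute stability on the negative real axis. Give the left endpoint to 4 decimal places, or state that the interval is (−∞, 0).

With y'=λy (z=hλ):
  y_{n+1} = y_n + z·[9/11·y_n + 2/11·y_{n+1}] ⇒ (1 − 2/11z)y_{n+1} = (1 + 9/11z)y_n
  R(z) = (1 + 9/11z)/(1 − 2/11z).

Solve |R(x)|<1 on ℝ⁻.
x=-1.49: |R|=0.1724
R=−1: 1+9/11x = −1+2/11x ⇒ -7/11x=2 ⇒ x=2/(-7/11)=-3.1429
Confirm numerically:
  x=-2.996: |R|=0.93950 <1
  x=-2.572: |R|=0.75248 <1
  x=-1.662: |R|=0.27632 <1
  x=-1.356: |R|=0.08781 <1
  x=-3.393: |R|=1.09845 >1
  x=-3.299: |R|=1.06211 >1
Stable set (-3.1429, 0).

z∈(-3.1429,0).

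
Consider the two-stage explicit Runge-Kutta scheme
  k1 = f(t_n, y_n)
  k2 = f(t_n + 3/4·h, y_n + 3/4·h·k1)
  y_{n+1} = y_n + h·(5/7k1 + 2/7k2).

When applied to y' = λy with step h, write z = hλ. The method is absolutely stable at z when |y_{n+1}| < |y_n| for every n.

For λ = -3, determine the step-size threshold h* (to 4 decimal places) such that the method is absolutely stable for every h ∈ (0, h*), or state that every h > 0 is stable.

On y'=λy, z=hλ:
  k1=λy_n ⇒ h·k1=z·y_n;  k2=λ(1+3/4z)y_n ⇒ h·k2=z(1+3/4z)y_n
  y_{n+1}/y_n = 1 + 5/7z + 2/7z(1+3/4z) = 1 + z + 3/14z²
  ⇒ R(z) = 1 + z + 3/14z².

Boundary: |R(x)|=1, x<0.
x=-1.66: |R|=0.0695
R=1: x+3/14x²=0 ⇒ x=−14/3=-4.6667; min R=1−1/(4·3/14)=-0.1667>−1
Confirm numerically:
  x=-4.559: |R|=0.89482 <1
  x=-3.283: |R|=0.02659 <1
  x=-2.923: |R|=0.09216 <1
  x=-1.872: |R|=0.12106 <1
  x=-5.237: |R|=1.64004 >1
  x=-5.120: |R|=1.49737 >1
  x=-4.924: |R|=1.27152 >1
Interval (-4.6667, 0).

(-4.6667,0); λ=-3 ⇒ h* = (14/3)/3 = 1.5556.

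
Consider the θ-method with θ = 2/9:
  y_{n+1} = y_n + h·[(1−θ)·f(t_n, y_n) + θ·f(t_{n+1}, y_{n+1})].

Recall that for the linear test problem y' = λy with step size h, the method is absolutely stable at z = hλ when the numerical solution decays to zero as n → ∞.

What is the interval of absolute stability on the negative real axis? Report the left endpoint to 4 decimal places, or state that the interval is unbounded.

z∈(-3.6000,0).

On y'=λy, z=hλ:
  y_{n+1} = y_n + z·[7/9·y_n + 2/9·y_{n+1}] ⇒ (1 − 2/9z)y_{n+1} = (1 + 7/9z)y_n
  Hence R(z) = (1 + 7/9z)/(1 − 2/9z).

Boundary: |R(x)|=1, x<0.
x=-0.35: |R|=0.6753
R=−1: 1+7/9x = −1+2/9x ⇒ -5/9x=2 ⇒ x=2/(-5/9)=-3.6000
Confirm numerically:
  x=-2.601: |R|=0.64829 <1
  x=-2.493: |R|=0.60425 <1
  x=-2.192: |R|=0.47400 <1
  x=-1.678: |R|=0.22224 <1
  x=-4.180: |R|=1.16705 >1
  x=-3.903: |R|=1.09015 >1
Interval (-3.6000, 0).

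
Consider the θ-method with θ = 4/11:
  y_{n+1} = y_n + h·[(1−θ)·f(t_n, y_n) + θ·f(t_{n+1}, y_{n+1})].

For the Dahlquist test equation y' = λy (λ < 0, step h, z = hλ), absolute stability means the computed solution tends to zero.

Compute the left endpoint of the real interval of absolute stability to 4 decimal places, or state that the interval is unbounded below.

On y'=λy, z=hλ:
  y_{n+1} = y_n + z·[7/11·y_n + 4/11·y_{n+1}] ⇒ (1 − 4/11z)y_{n+1} = (1 + 7/11z)y_n
  R(z) = (1 + 7/11z)/(1 − 4/11z).

Need |R(x)|<1, x<0.
x=-1.67: |R|=0.0390
R=−1: 1+7/11x = −1+4/11x ⇒ -3/11x=2 ⇒ x=2/(-3/11)=-7.3333
Confirm numerically:
  x=-4.889: |R|=0.76001 <1
  x=-4.848: |R|=0.75467 <1
  x=-3.453: |R|=0.53083 <1
  x=-3.445: |R|=0.52926 <1
  x=-7.710: |R|=1.02701 >1
  x=-7.596: |R|=1.01904 >1
So |R|<1 on (-7.3333, 0).

left endpoint -7.3333.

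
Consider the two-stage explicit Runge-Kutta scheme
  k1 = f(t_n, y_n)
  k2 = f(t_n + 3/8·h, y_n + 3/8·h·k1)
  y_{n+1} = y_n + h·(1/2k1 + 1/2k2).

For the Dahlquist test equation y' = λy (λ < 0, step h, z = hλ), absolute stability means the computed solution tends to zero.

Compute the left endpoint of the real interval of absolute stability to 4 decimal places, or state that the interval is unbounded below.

With y'=λy (z=hλ):
  k1=λy_n ⇒ h·k1=z·y_n;  k2=λ(1+3/8z)y_n ⇒ h·k2=z(1+3/8z)y_n
  y_{n+1}/y_n = 1 + 1/2z + 1/2z(1+3/8z) = 1 + z + 3/16z²
  ⇒ R(z) = 1 + z + 3/16z².

Find x<0 with |R(x)|<1.
x=-1.54: |R|=0.0953
R=1: x+3/16x²=0 ⇒ x=−16/3=-5.3333; min R=1−1/(4·3/16)=-0.3333>−1
Confirm numerically:
  x=-5.204: |R|=0.87380 <1
  x=-3.214: |R|=0.27716 <1
  x=-2.739: |R|=0.33235 <1
  x=-5.800: |R|=1.50750 >1
  x=-5.471: |R|=1.14122 >1
Stable set (-5.3333, 0).

z* = -5.3333.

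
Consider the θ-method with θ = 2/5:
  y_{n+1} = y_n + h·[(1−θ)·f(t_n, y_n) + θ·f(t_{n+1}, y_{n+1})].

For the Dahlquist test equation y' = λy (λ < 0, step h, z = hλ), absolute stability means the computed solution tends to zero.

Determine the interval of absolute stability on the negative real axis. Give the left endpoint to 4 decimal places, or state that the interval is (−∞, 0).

Test eqn y'=λy, z=hλ:
  y_{n+1} = y_n + z·[3/5·y_n + 2/5·y_{n+1}] ⇒ (1 − 2/5z)y_{n+1} = (1 + 3/5z)y_n
  so R(z) = (1 + 3/5z)/(1 − 2/5z).

Solve |R(x)|<1 on ℝ⁻.
x=-1.37: |R|=0.1150
R=−1: 1+3/5x = −1+2/5x ⇒ -1/5x=2 ⇒ x=2/(-1/5)=-10.0000
Confirm numerically:
  x=-8.802: |R|=0.94700 <1
  x=-6.783: |R|=0.82673 <1
  x=-4.213: |R|=0.56897 <1
  x=-10.405: |R|=1.01569 >1
  x=-10.357: |R|=1.01388 >1
  x=-10.108: |R|=1.00428 >1
Interval (-10.0000, 0).

z∈(-10.0000,0).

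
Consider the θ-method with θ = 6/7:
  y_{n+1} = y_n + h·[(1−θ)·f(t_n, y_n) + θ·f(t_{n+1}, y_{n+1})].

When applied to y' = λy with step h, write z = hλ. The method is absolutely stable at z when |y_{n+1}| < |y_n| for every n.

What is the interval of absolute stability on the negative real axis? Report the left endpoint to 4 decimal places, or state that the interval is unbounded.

interval (−∞, 0).

Set f=λy, z=hλ:
  y_{n+1} = y_n + z·[1/7·y_n + 6/7·y_{n+1}] ⇒ (1 − 6/7z)y_{n+1} = (1 + 1/7z)y_n
  so R(z) = (1 + 1/7z)/(1 − 6/7z).

Boundary: |R(x)|=1, x<0.
x=-1.52: |R|=0.3400
x=-2: |R|=0.2632
x=-10: |R|=0.0448
x=-100: |R|=0.1532
θ=6/7≥1/2 ⇒ |1+1/7x|<|1−6/7x| ∀x<0 ⇒ stable on all of ℝ⁻.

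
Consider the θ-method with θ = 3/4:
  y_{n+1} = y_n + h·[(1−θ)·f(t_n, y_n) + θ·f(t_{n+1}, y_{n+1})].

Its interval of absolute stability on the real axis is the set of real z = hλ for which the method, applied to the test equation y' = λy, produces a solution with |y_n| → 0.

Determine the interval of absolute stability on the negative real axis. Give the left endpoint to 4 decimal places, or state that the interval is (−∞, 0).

unbounded; (−∞, 0).

With y'=λy (z=hλ):
  y_{n+1} = y_n + z·[1/4·y_n + 3/4·y_{n+1}] ⇒ (1 − 3/4z)y_{n+1} = (1 + 1/4z)y_n
  R(z) = (1 + 1/4z)/(1 − 3/4z).

Boundary: |R(x)|=1, x<0.
x=-0.83: |R|=0.4884
x=-2: |R|=0.2000
x=-10: |R|=0.1765
x=-100: |R|=0.3158
θ=3/4≥1/2 ⇒ |1+1/4x|<|1−3/4x| ∀x<0 ⇒ interval (−∞,0).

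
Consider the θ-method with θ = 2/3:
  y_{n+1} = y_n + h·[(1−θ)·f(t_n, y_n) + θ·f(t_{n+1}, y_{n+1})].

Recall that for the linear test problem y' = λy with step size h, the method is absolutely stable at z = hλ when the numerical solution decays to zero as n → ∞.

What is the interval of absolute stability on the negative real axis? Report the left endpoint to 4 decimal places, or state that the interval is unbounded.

Set f=λy, z=hλ:
  y_{n+1} = y_n + z·[1/3·y_n + 2/3·y_{n+1}] ⇒ (1 − 2/3z)y_{n+1} = (1 + 1/3z)y_n
  ⇒ R(z) = (1 + 1/3z)/(1 − 2/3z).

Boundary: |R(x)|=1, x<0.
x=-1.37: |R|=0.2840
x=-2: |R|=0.1429
x=-10: |R|=0.3043
x=-100: |R|=0.4778
θ=2/3≥1/2 ⇒ |1+1/3x|<|1−2/3x| ∀x<0 ⇒ unbounded interval.

interval (−∞, 0).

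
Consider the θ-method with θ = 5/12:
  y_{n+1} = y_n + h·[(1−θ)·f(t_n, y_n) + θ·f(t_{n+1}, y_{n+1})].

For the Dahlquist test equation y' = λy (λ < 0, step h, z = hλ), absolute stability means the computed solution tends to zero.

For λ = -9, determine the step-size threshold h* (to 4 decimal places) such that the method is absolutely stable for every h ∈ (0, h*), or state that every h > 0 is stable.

Test eqn y'=λy, z=hλ:
  y_{n+1} = y_n + z·[7/12·y_n + 5/12·y_{n+1}] ⇒ (1 − 5/12z)y_{n+1} = (1 + 7/12z)y_n
  ⇒ R(z) = (1 + 7/12z)/(1 − 5/12z).

Solve |R(x)|<1 on ℝ⁻.
x=-1.31: |R|=0.1526
R=−1: 1+7/12x = −1+5/12x ⇒ -1/6x=2 ⇒ x=2/(-1/6)=-12.0000
Confirm numerically:
  x=-11.821: |R|=0.99497 <1
  x=-8.685: |R|=0.88038 <1
  x=-7.350: |R|=0.80923 <1
  x=-5.366: |R|=0.65831 <1
  x=-12.537: |R|=1.01438 >1
  x=-12.502: |R|=1.01347 >1
Interval (-12.0000, 0).

(-12.0000,0); λ=-9 ⇒ h* = (12)/9 = 1.3333.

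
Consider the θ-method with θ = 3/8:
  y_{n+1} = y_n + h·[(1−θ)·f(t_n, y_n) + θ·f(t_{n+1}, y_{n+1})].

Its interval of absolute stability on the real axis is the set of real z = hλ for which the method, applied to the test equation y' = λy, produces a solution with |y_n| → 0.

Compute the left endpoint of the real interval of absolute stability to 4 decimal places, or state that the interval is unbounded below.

On y'=λy, z=hλ:
  y_{n+1} = y_n + z·[5/8·y_n + 3/8·y_{n+1}] ⇒ (1 − 3/8z)y_{n+1} = (1 + 5/8z)y_n
  ⇒ R(z) = (1 + 5/8z)/(1 − 3/8z).

Find x<0 with |R(x)|<1.
x=-0.6: |R|=0.5102
R=−1: 1+5/8x = −1+3/8x ⇒ -1/4x=2 ⇒ x=2/(-1/4)=-8.0000
Confirm numerically:
  x=-7.974: |R|=0.99837 <1
  x=-7.629: |R|=0.97598 <1
  x=-6.604: |R|=0.89961 <1
  x=-4.659: |R|=0.69595 <1
  x=-8.574: |R|=1.03404 >1
  x=-8.410: |R|=1.02468 >1
  x=-8.076: |R|=1.00472 >1
So |R|<1 on (-8.0000, 0).

left endpoint -8.0000.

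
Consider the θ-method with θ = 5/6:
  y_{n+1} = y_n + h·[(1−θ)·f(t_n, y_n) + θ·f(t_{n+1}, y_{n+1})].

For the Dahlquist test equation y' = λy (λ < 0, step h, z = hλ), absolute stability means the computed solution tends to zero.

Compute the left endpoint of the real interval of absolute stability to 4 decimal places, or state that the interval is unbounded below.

On y'=λy, z=hλ:
  y_{n+1} = y_n + z·[1/6·y_n + 5/6·y_{n+1}] ⇒ (1 − 5/6z)y_{n+1} = (1 + 1/6z)y_n
  ⇒ R(z) = (1 + 1/6z)/(1 − 5/6z).

Find x<0 with |R(x)|<1.
x=-1.64: |R|=0.3070
x=-2: |R|=0.2500
x=-10: |R|=0.0714
x=-100: |R|=0.1858
θ=5/6≥1/2 ⇒ |1+1/6x|<|1−5/6x| ∀x<0 ⇒ stable on all of ℝ⁻.

interval (−∞, 0).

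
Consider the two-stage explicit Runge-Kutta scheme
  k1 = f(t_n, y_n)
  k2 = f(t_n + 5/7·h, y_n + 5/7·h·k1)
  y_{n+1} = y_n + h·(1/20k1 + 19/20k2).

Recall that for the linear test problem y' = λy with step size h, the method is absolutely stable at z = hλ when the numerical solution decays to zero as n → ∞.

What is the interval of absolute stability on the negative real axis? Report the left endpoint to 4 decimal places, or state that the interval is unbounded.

(-1.4737, 0).

With y'=λy (z=hλ):
  k1=λy_n ⇒ h·k1=z·y_n;  k2=λ(1+5/7z)y_n ⇒ h·k2=z(1+5/7z)y_n
  y_{n+1}/y_n = 1 + 1/20z + 19/20z(1+5/7z) = 1 + z + 19/28z²
  Hence R(z) = 1 + z + 19/28z².

Find x<0 with |R(x)|<1.
x=-0.49: |R|=0.6729
R=1: x+19/28x²=0 ⇒ x=−28/19=-1.4737; min R=1−1/(4·19/28)=0.6316>−1
Confirm numerically:
  x=-1.332: |R|=0.87194 <1
  x=-0.907: |R|=0.65123 <1
  x=-0.891: |R|=0.64770 <1
  x=-0.868: |R|=0.64325 <1
  x=-1.965: |R|=1.65512 >1
  x=-1.921: |R|=1.58309 >1
  x=-1.733: |R|=1.30495 >1
Stable set (-1.4737, 0).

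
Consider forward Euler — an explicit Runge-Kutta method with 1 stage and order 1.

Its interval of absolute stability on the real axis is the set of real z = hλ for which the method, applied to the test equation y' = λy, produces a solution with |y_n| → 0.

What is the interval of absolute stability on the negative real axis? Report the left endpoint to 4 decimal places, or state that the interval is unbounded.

With y'=λy (z=hλ):
  order 1, 1-stage ⇒ R(z)=1+z
  (e.g. R(-1.31)=-0.31000, |R|=0.31000)

Solve |R(x)|<1 on ℝ⁻.
x=-1.31: |R|=0.3100
|R(-1.94)|=0.9400 |R(-1.3)|=0.3000 |R(-0.85)|=0.1500
Bisect:
  x_lo=-2.5103 |R|=1.5103  x_hi=-0.2420 |R|=0.7580
  mid=-1.37614 |R|=0.37614 →hi
  mid=-1.94320 |R|=0.94320 →hi
  mid=-2.22673 |R|=1.22673 →lo
  mid=-2.08497 |R|=1.08497 →lo
  mid=-2.01408 |R|=1.01408 →lo
  mid=-1.97864 |R|=0.97864 →hi
  mid=-1.99636 |R|=0.99636 →hi
  mid=-2.00522 |R|=1.00522 →lo
  mid=-2.00079 |R|=1.00079 →lo
  ...
  [-2.00010,-1.99996] ⇒ x*=-2.0000
Stable set (-2.0000, 0).

(-2.0000, 0).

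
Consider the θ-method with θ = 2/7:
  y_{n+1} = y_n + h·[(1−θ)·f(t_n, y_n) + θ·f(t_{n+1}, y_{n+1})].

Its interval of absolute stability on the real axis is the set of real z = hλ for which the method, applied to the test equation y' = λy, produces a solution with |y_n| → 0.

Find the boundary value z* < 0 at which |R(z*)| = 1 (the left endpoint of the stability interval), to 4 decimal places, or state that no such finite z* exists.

z* = -4.6667.

With y'=λy (z=hλ):
  y_{n+1} = y_n + z·[5/7·y_n + 2/7·y_{n+1}] ⇒ (1 − 2/7z)y_{n+1} = (1 + 5/7z)y_n
  Hence R(z) = (1 + 5/7z)/(1 − 2/7z).

Find x<0 with |R(x)|<1.
x=-1.57: |R|=0.0838
R=−1: 1+5/7x = −1+2/7x ⇒ -3/7x=2 ⇒ x=2/(-3/7)=-4.6667
Confirm numerically:
  x=-3.141: |R|=0.65540 <1
  x=-3.107: |R|=0.64591 <1
  x=-1.882: |R|=0.22389 <1
  x=-5.076: |R|=1.07160 >1
  x=-4.903: |R|=1.04219 >1
So |R|<1 on (-4.6667, 0).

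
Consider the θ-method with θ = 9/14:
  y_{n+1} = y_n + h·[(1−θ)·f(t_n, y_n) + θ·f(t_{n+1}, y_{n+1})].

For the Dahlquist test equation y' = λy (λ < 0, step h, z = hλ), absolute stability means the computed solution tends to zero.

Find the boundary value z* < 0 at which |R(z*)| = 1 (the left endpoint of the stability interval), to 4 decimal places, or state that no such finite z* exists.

Set f=λy, z=hλ:
  y_{n+1} = y_n + z·[5/14·y_n + 9/14·y_{n+1}] ⇒ (1 − 9/14z)y_{n+1} = (1 + 5/14z)y_n
  Hence R(z) = (1 + 5/14z)/(1 − 9/14z).

Solve |R(x)|<1 on ℝ⁻.
x=-1.53: |R|=0.2287
x=-2: |R|=0.1250
x=-10: |R|=0.3462
x=-100: |R|=0.5317
θ=9/14≥1/2 ⇒ |1+5/14x|<|1−9/14x| ∀x<0 ⇒ interval (−∞,0).

(−∞, 0) — no finite endpoint.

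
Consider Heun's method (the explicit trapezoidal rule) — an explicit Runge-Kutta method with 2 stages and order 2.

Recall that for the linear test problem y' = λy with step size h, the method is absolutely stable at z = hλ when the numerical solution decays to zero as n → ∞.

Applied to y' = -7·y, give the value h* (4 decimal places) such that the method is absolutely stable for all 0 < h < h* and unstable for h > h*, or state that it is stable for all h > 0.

On y'=λy, z=hλ:
  order 2, 2-stage ⇒ R(z)=1+z+z^2/2
  (e.g. R(-0.71)=0.54205, |R|=0.54205)

Boundary: |R(x)|=1, x<0.
x=-0.71: |R|=0.5421
|R(-2.09)|=1.0940 |R(-1.31)|=0.5481 |R(-0.65)|=0.5613
Bisect:
  x_lo=-2.3660 |R|=1.4330  x_hi=-0.3854 |R|=0.6889
  mid=-1.37570 |R|=0.57058 →hi
  mid=-1.87087 |R|=0.87921 →hi
  mid=-2.11846 |R|=1.12547 →lo
  mid=-1.99466 |R|=0.99468 →hi
  mid=-2.05656 |R|=1.05816 →lo
  mid=-2.02561 |R|=1.02594 →lo
  mid=-2.01014 |R|=1.01019 →lo
  ...
  [-2.00010,-1.99998] ⇒ x*=-2.0000
Stable set (-2.0000, 0).

(-2.0000,0); λ=-7 ⇒ h* = 0.2857.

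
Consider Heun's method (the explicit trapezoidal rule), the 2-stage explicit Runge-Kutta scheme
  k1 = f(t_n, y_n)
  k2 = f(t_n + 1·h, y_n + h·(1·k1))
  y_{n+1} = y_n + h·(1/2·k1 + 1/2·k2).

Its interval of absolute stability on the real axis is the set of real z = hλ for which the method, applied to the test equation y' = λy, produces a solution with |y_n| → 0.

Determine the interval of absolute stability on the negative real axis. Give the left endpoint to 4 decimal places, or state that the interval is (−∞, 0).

z∈(-2.0000,0).

On y'=λy, z=hλ:
  order 2, 2-stage ⇒ R(z)=1+z+z^2/2
  (e.g. R(-1.46)=0.60580, |R|=0.60580)

Boundary: |R(x)|=1, x<0.
x=-1.46: |R|=0.6058
|R(-2.26)|=1.2938 |R(-1.38)|=0.5722 |R(-1.36)|=0.5648
Bisect:
  x_lo=-2.8296 |R|=2.1737  x_hi=-0.3268 |R|=0.7266
  mid=-1.57818 |R|=0.66715 →hi
  mid=-2.20389 |R|=1.22467 →lo
  mid=-1.89104 |R|=0.89697 →hi
  mid=-2.04746 |R|=1.04859 →lo
  mid=-1.96925 |R|=0.96972 →hi
  mid=-2.00836 |R|=1.00839 →lo
  mid=-1.98880 |R|=0.98886 →hi
  mid=-1.99858 |R|=0.99858 →hi
  mid=-2.00347 |R|=1.00347 →lo
  mid=-2.00102 |R|=1.00102 →lo
  ...
  [-2.00011,-1.99995] ⇒ x*=-2.0000
Stable set (-2.0000, 0).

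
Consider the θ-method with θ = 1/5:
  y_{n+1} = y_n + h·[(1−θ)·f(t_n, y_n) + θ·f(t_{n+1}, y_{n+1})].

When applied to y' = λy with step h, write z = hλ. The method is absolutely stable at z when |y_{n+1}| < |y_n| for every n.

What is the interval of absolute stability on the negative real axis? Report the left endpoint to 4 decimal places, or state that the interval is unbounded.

z∈(-3.3333,0).

With y'=λy (z=hλ):
  y_{n+1} = y_n + z·[4/5·y_n + 1/5·y_{n+1}] ⇒ (1 − 1/5z)y_{n+1} = (1 + 4/5z)y_n
  R(z) = (1 + 4/5z)/(1 − 1/5z).

Solve |R(x)|<1 on ℝ⁻.
x=-0.44: |R|=0.5956
R=−1: 1+4/5x = −1+1/5x ⇒ -3/5x=2 ⇒ x=2/(-3/5)=-3.3333
Confirm numerically:
  x=-2.731: |R|=0.76627 <1
  x=-2.257: |R|=0.55505 <1
  x=-2.204: |R|=0.52971 <1
  x=-3.814: |R|=1.16360 >1
  x=-3.720: |R|=1.13303 >1
  x=-3.456: |R|=1.04352 >1
Interval (-3.3333, 0).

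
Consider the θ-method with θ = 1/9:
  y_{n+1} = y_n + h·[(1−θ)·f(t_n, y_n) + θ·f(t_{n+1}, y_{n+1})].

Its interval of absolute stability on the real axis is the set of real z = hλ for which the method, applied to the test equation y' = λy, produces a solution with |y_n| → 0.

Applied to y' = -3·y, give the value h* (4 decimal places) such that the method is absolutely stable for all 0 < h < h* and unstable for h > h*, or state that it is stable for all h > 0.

(-2.5714,0); λ=-3 ⇒ h* = (18/7)/3 = 0.8571.

On y'=λy, z=hλ:
  y_{n+1} = y_n + z·[8/9·y_n + 1/9·y_{n+1}] ⇒ (1 − 1/9z)y_{n+1} = (1 + 8/9z)y_n
  Hence R(z) = (1 + 8/9z)/(1 − 1/9z).

Find x<0 with |R(x)|<1.
x=-1.56: |R|=0.3295
R=−1: 1+8/9x = −1+1/9x ⇒ -7/9x=2 ⇒ x=2/(-7/9)=-2.5714
Confirm numerically:
  x=-2.440: |R|=0.91958 <1
  x=-1.541: |R|=0.31572 <1
  x=-1.330: |R|=0.15876 <1
  x=-1.314: |R|=0.14660 <1
  x=-2.894: |R|=1.18984 >1
  x=-2.793: |R|=1.13152 >1
So |R|<1 on (-2.5714, 0).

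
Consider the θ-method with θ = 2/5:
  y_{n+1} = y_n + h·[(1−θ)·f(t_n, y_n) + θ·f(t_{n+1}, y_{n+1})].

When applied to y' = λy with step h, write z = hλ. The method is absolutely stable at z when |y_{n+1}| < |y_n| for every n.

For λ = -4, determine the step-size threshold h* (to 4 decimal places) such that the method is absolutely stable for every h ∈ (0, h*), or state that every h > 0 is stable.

(-10.0000,0); λ=-4 ⇒ h* = (10)/4 = 2.5000.

With y'=λy (z=hλ):
  y_{n+1} = y_n + z·[3/5·y_n + 2/5·y_{n+1}] ⇒ (1 − 2/5z)y_{n+1} = (1 + 3/5z)y_n
  R(z) = (1 + 3/5z)/(1 − 2/5z).

Solve |R(x)|<1 on ℝ⁻.
x=-0.7: |R|=0.4531
R=−1: 1+3/5x = −1+2/5x ⇒ -1/5x=2 ⇒ x=2/(-1/5)=-10.0000
Confirm numerically:
  x=-9.178: |R|=0.96481 <1
  x=-9.142: |R|=0.96315 <1
  x=-5.481: |R|=0.71689 <1
  x=-5.475: |R|=0.71630 <1
  x=-10.373: |R|=1.01449 >1
  x=-10.329: |R|=1.01282 >1
  x=-10.027: |R|=1.00108 >1
Interval (-10.0000, 0).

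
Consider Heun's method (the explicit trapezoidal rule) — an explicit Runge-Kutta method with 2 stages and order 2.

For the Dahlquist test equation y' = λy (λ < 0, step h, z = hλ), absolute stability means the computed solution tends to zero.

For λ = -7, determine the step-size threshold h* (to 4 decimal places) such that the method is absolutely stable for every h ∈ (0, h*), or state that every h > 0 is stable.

Set f=λy, z=hλ:
  order 2, 2-stage ⇒ R(z)=1+z+z^2/2
  (e.g. R(-1.2)=0.52000, |R|=0.52000)

Boundary: |R(x)|=1, x<0.
x=-1.2: |R|=0.5200
|R(-2.26)|=1.2938 |R(-1.95)|=0.9512 |R(-0.74)|=0.5338
Bisect:
  x_lo=-2.6048 |R|=1.7876  x_hi=-0.1610 |R|=0.8520
  mid=-1.38287 |R|=0.57330 →hi
  mid=-1.99381 |R|=0.99383 →hi
  mid=-2.29928 |R|=1.34407 →lo
  mid=-2.14655 |R|=1.15729 →lo
  mid=-2.07018 |R|=1.07264 →lo
  mid=-2.03200 |R|=1.03251 →lo
  mid=-2.01291 |R|=1.01299 →lo
  mid=-2.00336 |R|=1.00337 →lo
  ...
  [-2.00008,-1.99993] ⇒ x*=-2.0000
Stable set (-2.0000, 0).

(-2.0000,0); λ=-7 ⇒ h* = 0.2857.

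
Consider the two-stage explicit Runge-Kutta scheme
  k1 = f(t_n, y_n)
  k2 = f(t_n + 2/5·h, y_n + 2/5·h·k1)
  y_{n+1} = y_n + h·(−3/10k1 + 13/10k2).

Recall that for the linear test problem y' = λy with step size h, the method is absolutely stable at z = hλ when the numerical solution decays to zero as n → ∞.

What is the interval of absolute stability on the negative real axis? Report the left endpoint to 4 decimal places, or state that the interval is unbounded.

(-1.9231, 0).

On y'=λy, z=hλ:
  k1=λy_n ⇒ h·k1=z·y_n;  k2=λ(1+2/5z)y_n ⇒ h·k2=z(1+2/5z)y_n
  y_{n+1}/y_n = 1 − 3/10z + 13/10z(1+2/5z) = 1 + z + 13/25z²
  so R(z) = 1 + z + 13/25z².

Need |R(x)|<1, x<0.
x=-0.67: |R|=0.5634
R=1: x+13/25x²=0 ⇒ x=−25/13=-1.9231; min R=1−1/(4·13/25)=0.5192>−1
Confirm numerically:
  x=-1.754: |R|=0.84579 <1
  x=-1.700: |R|=0.80280 <1
  x=-1.130: |R|=0.53399 <1
  x=-0.807: |R|=0.53165 <1
  x=-2.485: |R|=1.72612 >1
  x=-2.046: |R|=1.13078 >1
So |R|<1 on (-1.9231, 0).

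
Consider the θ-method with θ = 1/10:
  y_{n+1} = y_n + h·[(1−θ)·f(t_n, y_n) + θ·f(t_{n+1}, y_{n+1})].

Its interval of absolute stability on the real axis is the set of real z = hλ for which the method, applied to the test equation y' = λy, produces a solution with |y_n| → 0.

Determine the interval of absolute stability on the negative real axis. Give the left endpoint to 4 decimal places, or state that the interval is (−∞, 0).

With y'=λy (z=hλ):
  y_{n+1} = y_n + z·[9/10·y_n + 1/10·y_{n+1}] ⇒ (1 − 1/10z)y_{n+1} = (1 + 9/10z)y_n
  Hence R(z) = (1 + 9/10z)/(1 − 1/10z).

Need |R(x)|<1, x<0.
x=-1.39: |R|=0.2204
R=−1: 1+9/10x = −1+1/10x ⇒ -4/5x=2 ⇒ x=2/(-4/5)=-2.5000
Confirm numerically:
  x=-2.137: |R|=0.76073 <1
  x=-1.946: |R|=0.62900 <1
  x=-1.159: |R|=0.03862 <1
  x=-3.023: |R|=1.32128 >1
  x=-2.987: |R|=1.29999 >1
  x=-2.587: |R|=1.05530 >1
So |R|<1 on (-2.5000, 0).

(-2.5000, 0).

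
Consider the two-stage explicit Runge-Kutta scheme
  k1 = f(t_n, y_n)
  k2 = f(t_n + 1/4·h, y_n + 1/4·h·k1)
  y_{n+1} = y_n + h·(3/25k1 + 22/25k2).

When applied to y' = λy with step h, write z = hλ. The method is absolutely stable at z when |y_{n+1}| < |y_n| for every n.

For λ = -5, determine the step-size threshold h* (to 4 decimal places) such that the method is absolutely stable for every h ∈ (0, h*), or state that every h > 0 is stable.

(-4.5455,0); λ=-5 ⇒ h* = (50/11)/5 = 0.9091.

On y'=λy, z=hλ:
  k1=λy_n ⇒ h·k1=z·y_n;  k2=λ(1+1/4z)y_n ⇒ h·k2=z(1+1/4z)y_n
  y_{n+1}/y_n = 1 + 3/25z + 22/25z(1+1/4z) = 1 + z + 11/50z²
  ⇒ R(z) = 1 + z + 11/50z².

Solve |R(x)|<1 on ℝ⁻.
x=-0.81: |R|=0.3343
R=1: x+11/50x²=0 ⇒ x=−50/11=-4.5455; min R=1−1/(4·11/50)=-0.1364>−1
Confirm numerically:
  x=-4.080: |R|=0.58221 <1
  x=-3.868: |R|=0.42351 <1
  x=-2.944: |R|=0.03723 <1
  x=-2.846: |R|=0.06406 <1
  x=-5.090: |R|=1.60978 >1
  x=-4.995: |R|=1.49401 >1
  x=-4.825: |R|=1.29674 >1
Interval (-4.5455, 0).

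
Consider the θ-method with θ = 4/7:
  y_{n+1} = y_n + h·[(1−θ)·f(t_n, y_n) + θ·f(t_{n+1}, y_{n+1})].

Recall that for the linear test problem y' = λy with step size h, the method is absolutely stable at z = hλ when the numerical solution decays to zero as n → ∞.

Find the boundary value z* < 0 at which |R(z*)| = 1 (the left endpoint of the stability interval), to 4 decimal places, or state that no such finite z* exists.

interval (−∞, 0).

On y'=λy, z=hλ:
  y_{n+1} = y_n + z·[3/7·y_n + 4/7·y_{n+1}] ⇒ (1 − 4/7z)y_{n+1} = (1 + 3/7z)y_n
  ⇒ R(z) = (1 + 3/7z)/(1 − 4/7z).

Find x<0 with |R(x)|<1.
x=-0.63: |R|=0.5368
x=-2: |R|=0.0667
x=-10: |R|=0.4894
x=-100: |R|=0.7199
θ=4/7≥1/2 ⇒ |1+3/7x|<|1−4/7x| ∀x<0 ⇒ stable on all of ℝ⁻.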